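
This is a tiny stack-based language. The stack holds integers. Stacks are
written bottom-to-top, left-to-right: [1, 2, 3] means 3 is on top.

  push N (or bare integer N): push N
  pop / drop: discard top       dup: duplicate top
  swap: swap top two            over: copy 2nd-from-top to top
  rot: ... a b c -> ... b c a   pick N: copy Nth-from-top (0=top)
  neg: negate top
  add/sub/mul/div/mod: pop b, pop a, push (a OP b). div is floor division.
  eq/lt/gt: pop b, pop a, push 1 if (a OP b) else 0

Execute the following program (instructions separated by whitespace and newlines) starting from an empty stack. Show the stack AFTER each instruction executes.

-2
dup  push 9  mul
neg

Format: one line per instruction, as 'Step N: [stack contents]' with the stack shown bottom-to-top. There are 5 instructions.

Step 1: [-2]
Step 2: [-2, -2]
Step 3: [-2, -2, 9]
Step 4: [-2, -18]
Step 5: [-2, 18]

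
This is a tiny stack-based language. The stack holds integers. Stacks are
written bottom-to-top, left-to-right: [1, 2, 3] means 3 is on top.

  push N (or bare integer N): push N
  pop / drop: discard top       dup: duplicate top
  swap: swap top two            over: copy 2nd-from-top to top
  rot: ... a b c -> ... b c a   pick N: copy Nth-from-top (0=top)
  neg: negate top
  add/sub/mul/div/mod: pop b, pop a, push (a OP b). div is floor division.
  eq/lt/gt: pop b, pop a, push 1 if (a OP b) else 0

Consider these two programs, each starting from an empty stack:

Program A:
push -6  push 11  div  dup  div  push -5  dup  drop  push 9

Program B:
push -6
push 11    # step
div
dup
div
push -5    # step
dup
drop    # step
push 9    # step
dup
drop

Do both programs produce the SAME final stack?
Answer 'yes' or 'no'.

Program A trace:
  After 'push -6': [-6]
  After 'push 11': [-6, 11]
  After 'div': [-1]
  After 'dup': [-1, -1]
  After 'div': [1]
  After 'push -5': [1, -5]
  After 'dup': [1, -5, -5]
  After 'drop': [1, -5]
  After 'push 9': [1, -5, 9]
Program A final stack: [1, -5, 9]

Program B trace:
  After 'push -6': [-6]
  After 'push 11': [-6, 11]
  After 'div': [-1]
  After 'dup': [-1, -1]
  After 'div': [1]
  After 'push -5': [1, -5]
  After 'dup': [1, -5, -5]
  After 'drop': [1, -5]
  After 'push 9': [1, -5, 9]
  After 'dup': [1, -5, 9, 9]
  After 'drop': [1, -5, 9]
Program B final stack: [1, -5, 9]
Same: yes

Answer: yes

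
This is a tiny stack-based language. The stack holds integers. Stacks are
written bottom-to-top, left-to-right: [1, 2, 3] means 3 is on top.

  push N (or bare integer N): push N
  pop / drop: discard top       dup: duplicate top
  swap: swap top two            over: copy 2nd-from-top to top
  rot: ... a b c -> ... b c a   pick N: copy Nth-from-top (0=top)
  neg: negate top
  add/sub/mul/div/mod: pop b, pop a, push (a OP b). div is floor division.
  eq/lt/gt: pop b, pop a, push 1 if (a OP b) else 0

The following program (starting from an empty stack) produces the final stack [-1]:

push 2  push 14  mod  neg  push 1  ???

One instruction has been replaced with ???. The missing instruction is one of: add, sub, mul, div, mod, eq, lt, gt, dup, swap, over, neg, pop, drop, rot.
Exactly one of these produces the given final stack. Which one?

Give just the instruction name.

Answer: add

Derivation:
Stack before ???: [-2, 1]
Stack after ???:  [-1]
The instruction that transforms [-2, 1] -> [-1] is: add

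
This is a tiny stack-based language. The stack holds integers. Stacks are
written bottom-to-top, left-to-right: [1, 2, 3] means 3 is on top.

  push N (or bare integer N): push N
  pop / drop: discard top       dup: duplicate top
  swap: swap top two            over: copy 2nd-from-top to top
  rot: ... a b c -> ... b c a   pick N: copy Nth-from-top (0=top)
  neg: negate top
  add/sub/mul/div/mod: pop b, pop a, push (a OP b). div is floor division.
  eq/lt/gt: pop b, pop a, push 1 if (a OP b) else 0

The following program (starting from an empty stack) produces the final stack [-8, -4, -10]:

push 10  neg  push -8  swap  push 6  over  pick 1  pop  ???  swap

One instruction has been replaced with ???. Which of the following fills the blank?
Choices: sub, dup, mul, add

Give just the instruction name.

Answer: add

Derivation:
Stack before ???: [-8, -10, 6, -10]
Stack after ???:  [-8, -10, -4]
Checking each choice:
  sub: produces [-8, 16, -10]
  dup: produces [-8, -10, 6, -10, -10]
  mul: produces [-8, -60, -10]
  add: MATCH


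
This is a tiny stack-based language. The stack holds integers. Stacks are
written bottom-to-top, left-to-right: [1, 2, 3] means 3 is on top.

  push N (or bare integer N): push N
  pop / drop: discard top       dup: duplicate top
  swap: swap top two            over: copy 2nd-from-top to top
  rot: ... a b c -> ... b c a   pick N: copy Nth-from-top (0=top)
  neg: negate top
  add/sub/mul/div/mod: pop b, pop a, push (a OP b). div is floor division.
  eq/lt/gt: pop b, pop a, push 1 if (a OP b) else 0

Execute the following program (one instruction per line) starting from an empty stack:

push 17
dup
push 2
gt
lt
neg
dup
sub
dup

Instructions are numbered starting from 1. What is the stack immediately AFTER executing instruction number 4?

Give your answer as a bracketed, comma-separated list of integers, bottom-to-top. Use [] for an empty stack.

Answer: [17, 1]

Derivation:
Step 1 ('push 17'): [17]
Step 2 ('dup'): [17, 17]
Step 3 ('push 2'): [17, 17, 2]
Step 4 ('gt'): [17, 1]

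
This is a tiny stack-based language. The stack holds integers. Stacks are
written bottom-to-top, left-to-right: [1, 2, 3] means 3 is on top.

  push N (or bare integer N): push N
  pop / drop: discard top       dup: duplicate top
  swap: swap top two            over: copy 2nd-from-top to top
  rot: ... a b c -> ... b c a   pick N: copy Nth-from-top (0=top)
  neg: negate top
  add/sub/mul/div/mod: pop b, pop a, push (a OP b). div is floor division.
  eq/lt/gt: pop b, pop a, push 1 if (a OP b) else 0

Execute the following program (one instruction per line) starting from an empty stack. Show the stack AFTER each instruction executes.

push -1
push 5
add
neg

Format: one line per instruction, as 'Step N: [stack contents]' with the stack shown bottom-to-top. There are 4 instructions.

Step 1: [-1]
Step 2: [-1, 5]
Step 3: [4]
Step 4: [-4]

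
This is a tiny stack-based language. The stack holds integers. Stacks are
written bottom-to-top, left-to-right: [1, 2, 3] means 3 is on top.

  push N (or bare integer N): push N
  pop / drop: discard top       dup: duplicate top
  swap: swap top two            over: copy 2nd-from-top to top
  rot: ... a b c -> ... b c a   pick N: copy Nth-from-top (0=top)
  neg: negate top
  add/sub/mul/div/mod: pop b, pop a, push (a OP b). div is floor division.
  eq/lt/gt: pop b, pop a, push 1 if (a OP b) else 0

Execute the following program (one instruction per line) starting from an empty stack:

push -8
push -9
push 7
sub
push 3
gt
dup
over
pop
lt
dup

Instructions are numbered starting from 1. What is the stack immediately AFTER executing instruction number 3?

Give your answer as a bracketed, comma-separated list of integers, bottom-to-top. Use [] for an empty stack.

Step 1 ('push -8'): [-8]
Step 2 ('push -9'): [-8, -9]
Step 3 ('push 7'): [-8, -9, 7]

Answer: [-8, -9, 7]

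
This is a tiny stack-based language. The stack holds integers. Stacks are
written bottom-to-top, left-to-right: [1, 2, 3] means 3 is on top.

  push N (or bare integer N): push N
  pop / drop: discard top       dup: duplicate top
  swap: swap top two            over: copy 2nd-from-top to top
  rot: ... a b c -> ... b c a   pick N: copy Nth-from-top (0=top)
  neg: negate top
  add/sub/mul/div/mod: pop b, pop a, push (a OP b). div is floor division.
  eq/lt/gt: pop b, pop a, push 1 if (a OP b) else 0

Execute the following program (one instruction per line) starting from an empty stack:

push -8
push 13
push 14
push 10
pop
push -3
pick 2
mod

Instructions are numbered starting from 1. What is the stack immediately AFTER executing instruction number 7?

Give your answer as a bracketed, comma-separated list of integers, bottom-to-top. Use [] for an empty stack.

Answer: [-8, 13, 14, -3, 13]

Derivation:
Step 1 ('push -8'): [-8]
Step 2 ('push 13'): [-8, 13]
Step 3 ('push 14'): [-8, 13, 14]
Step 4 ('push 10'): [-8, 13, 14, 10]
Step 5 ('pop'): [-8, 13, 14]
Step 6 ('push -3'): [-8, 13, 14, -3]
Step 7 ('pick 2'): [-8, 13, 14, -3, 13]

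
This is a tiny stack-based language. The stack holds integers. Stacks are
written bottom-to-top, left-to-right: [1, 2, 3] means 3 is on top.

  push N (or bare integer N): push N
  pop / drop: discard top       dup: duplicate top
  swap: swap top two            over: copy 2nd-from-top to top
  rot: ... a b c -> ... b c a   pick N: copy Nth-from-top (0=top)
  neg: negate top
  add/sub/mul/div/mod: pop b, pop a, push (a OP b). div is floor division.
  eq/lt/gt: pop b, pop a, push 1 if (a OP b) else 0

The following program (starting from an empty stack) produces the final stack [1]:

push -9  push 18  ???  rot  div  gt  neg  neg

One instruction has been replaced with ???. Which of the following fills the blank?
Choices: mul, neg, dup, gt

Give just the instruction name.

Stack before ???: [-9, 18]
Stack after ???:  [-9, 18, 18]
Checking each choice:
  mul: stack underflow (need 3, have 1)
  neg: stack underflow (need 3, have 2)
  dup: MATCH
  gt: stack underflow (need 3, have 1)


Answer: dup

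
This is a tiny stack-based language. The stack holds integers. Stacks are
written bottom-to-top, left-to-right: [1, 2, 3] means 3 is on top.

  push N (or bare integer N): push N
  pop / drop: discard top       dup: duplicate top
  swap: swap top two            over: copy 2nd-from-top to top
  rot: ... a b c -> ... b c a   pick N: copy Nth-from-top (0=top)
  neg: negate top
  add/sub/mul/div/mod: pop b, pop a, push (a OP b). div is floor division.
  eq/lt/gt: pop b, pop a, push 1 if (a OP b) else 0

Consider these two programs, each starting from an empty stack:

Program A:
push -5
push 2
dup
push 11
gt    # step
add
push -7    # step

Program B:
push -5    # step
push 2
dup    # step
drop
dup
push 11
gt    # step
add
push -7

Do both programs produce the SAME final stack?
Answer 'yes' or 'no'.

Answer: yes

Derivation:
Program A trace:
  After 'push -5': [-5]
  After 'push 2': [-5, 2]
  After 'dup': [-5, 2, 2]
  After 'push 11': [-5, 2, 2, 11]
  After 'gt': [-5, 2, 0]
  After 'add': [-5, 2]
  After 'push -7': [-5, 2, -7]
Program A final stack: [-5, 2, -7]

Program B trace:
  After 'push -5': [-5]
  After 'push 2': [-5, 2]
  After 'dup': [-5, 2, 2]
  After 'drop': [-5, 2]
  After 'dup': [-5, 2, 2]
  After 'push 11': [-5, 2, 2, 11]
  After 'gt': [-5, 2, 0]
  After 'add': [-5, 2]
  After 'push -7': [-5, 2, -7]
Program B final stack: [-5, 2, -7]
Same: yes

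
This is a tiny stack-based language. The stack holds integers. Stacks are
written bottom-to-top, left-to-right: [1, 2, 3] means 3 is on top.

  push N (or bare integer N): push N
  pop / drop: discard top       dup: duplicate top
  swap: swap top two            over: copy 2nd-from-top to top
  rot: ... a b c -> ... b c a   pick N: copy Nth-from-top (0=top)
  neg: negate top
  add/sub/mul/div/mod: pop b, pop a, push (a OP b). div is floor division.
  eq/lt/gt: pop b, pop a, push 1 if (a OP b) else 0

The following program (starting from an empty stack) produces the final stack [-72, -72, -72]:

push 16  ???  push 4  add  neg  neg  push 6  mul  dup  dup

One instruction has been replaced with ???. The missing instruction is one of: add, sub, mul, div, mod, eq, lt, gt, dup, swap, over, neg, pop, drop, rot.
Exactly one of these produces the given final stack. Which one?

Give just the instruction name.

Answer: neg

Derivation:
Stack before ???: [16]
Stack after ???:  [-16]
The instruction that transforms [16] -> [-16] is: neg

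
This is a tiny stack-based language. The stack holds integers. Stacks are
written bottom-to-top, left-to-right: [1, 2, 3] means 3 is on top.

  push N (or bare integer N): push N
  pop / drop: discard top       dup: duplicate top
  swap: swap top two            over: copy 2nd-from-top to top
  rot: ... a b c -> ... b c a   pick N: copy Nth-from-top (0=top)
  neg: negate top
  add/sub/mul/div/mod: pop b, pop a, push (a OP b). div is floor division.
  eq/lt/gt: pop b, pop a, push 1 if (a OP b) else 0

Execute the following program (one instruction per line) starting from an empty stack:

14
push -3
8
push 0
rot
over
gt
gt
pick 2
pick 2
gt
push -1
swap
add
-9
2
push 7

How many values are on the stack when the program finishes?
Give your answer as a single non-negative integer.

After 'push 14': stack = [14] (depth 1)
After 'push -3': stack = [14, -3] (depth 2)
After 'push 8': stack = [14, -3, 8] (depth 3)
After 'push 0': stack = [14, -3, 8, 0] (depth 4)
After 'rot': stack = [14, 8, 0, -3] (depth 4)
After 'over': stack = [14, 8, 0, -3, 0] (depth 5)
After 'gt': stack = [14, 8, 0, 0] (depth 4)
After 'gt': stack = [14, 8, 0] (depth 3)
After 'pick 2': stack = [14, 8, 0, 14] (depth 4)
After 'pick 2': stack = [14, 8, 0, 14, 8] (depth 5)
After 'gt': stack = [14, 8, 0, 1] (depth 4)
After 'push -1': stack = [14, 8, 0, 1, -1] (depth 5)
After 'swap': stack = [14, 8, 0, -1, 1] (depth 5)
After 'add': stack = [14, 8, 0, 0] (depth 4)
After 'push -9': stack = [14, 8, 0, 0, -9] (depth 5)
After 'push 2': stack = [14, 8, 0, 0, -9, 2] (depth 6)
After 'push 7': stack = [14, 8, 0, 0, -9, 2, 7] (depth 7)

Answer: 7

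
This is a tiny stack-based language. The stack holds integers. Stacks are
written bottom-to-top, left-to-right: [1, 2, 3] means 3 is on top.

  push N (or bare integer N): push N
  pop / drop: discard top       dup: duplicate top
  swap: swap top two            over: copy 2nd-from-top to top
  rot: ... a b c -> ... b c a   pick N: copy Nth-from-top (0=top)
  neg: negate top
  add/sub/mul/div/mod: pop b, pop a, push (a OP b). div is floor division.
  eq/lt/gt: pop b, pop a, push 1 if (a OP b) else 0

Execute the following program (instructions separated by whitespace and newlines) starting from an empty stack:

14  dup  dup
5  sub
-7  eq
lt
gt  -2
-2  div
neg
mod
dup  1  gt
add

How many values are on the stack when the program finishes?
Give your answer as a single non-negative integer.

Answer: 1

Derivation:
After 'push 14': stack = [14] (depth 1)
After 'dup': stack = [14, 14] (depth 2)
After 'dup': stack = [14, 14, 14] (depth 3)
After 'push 5': stack = [14, 14, 14, 5] (depth 4)
After 'sub': stack = [14, 14, 9] (depth 3)
After 'push -7': stack = [14, 14, 9, -7] (depth 4)
After 'eq': stack = [14, 14, 0] (depth 3)
After 'lt': stack = [14, 0] (depth 2)
After 'gt': stack = [1] (depth 1)
After 'push -2': stack = [1, -2] (depth 2)
After 'push -2': stack = [1, -2, -2] (depth 3)
After 'div': stack = [1, 1] (depth 2)
After 'neg': stack = [1, -1] (depth 2)
After 'mod': stack = [0] (depth 1)
After 'dup': stack = [0, 0] (depth 2)
After 'push 1': stack = [0, 0, 1] (depth 3)
After 'gt': stack = [0, 0] (depth 2)
After 'add': stack = [0] (depth 1)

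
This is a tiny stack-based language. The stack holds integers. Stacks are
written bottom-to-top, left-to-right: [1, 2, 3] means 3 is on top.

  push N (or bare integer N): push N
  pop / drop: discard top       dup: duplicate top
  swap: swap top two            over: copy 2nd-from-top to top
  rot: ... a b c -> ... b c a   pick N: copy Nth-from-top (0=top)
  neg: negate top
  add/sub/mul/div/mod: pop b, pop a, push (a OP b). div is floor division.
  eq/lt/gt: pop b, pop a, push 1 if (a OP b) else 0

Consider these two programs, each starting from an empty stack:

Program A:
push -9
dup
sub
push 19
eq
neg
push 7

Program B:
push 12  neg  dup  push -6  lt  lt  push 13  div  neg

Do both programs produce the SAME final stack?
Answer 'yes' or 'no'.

Program A trace:
  After 'push -9': [-9]
  After 'dup': [-9, -9]
  After 'sub': [0]
  After 'push 19': [0, 19]
  After 'eq': [0]
  After 'neg': [0]
  After 'push 7': [0, 7]
Program A final stack: [0, 7]

Program B trace:
  After 'push 12': [12]
  After 'neg': [-12]
  After 'dup': [-12, -12]
  After 'push -6': [-12, -12, -6]
  After 'lt': [-12, 1]
  After 'lt': [1]
  After 'push 13': [1, 13]
  After 'div': [0]
  After 'neg': [0]
Program B final stack: [0]
Same: no

Answer: no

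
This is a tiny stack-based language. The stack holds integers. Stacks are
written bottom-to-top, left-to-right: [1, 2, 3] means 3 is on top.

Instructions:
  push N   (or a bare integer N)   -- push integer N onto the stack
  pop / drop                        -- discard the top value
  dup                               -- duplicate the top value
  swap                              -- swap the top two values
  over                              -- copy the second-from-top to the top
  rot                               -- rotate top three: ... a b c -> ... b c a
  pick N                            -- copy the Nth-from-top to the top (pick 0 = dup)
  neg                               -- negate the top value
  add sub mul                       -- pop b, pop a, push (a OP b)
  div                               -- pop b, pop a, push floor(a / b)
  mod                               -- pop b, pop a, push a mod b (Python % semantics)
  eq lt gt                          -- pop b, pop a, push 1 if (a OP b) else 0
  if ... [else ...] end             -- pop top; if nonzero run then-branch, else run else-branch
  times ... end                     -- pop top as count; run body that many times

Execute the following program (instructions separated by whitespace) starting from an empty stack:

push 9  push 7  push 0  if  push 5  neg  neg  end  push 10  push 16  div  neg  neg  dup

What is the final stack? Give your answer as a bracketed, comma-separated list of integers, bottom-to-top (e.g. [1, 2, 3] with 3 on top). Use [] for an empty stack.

Answer: [9, 7, 0, 0]

Derivation:
After 'push 9': [9]
After 'push 7': [9, 7]
After 'push 0': [9, 7, 0]
After 'if': [9, 7]
After 'push 10': [9, 7, 10]
After 'push 16': [9, 7, 10, 16]
After 'div': [9, 7, 0]
After 'neg': [9, 7, 0]
After 'neg': [9, 7, 0]
After 'dup': [9, 7, 0, 0]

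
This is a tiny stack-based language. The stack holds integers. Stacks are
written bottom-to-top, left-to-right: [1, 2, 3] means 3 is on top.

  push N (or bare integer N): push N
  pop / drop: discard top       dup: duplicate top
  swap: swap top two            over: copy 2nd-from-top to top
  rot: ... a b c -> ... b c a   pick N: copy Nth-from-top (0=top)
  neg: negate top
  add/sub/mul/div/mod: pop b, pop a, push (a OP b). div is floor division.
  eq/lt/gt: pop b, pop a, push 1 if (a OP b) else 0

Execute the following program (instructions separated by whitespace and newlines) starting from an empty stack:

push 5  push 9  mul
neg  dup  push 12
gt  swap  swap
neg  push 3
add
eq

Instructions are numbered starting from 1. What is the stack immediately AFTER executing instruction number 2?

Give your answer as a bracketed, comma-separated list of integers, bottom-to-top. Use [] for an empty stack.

Answer: [5, 9]

Derivation:
Step 1 ('push 5'): [5]
Step 2 ('push 9'): [5, 9]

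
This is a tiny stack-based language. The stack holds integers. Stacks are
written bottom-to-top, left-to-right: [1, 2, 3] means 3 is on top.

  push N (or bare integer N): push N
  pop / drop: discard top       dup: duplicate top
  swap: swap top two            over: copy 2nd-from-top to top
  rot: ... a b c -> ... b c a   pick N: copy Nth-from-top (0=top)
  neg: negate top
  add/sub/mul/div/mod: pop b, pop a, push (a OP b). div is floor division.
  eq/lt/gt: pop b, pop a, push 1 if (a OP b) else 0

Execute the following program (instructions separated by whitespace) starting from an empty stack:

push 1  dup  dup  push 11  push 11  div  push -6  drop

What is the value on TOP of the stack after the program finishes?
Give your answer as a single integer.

After 'push 1': [1]
After 'dup': [1, 1]
After 'dup': [1, 1, 1]
After 'push 11': [1, 1, 1, 11]
After 'push 11': [1, 1, 1, 11, 11]
After 'div': [1, 1, 1, 1]
After 'push -6': [1, 1, 1, 1, -6]
After 'drop': [1, 1, 1, 1]

Answer: 1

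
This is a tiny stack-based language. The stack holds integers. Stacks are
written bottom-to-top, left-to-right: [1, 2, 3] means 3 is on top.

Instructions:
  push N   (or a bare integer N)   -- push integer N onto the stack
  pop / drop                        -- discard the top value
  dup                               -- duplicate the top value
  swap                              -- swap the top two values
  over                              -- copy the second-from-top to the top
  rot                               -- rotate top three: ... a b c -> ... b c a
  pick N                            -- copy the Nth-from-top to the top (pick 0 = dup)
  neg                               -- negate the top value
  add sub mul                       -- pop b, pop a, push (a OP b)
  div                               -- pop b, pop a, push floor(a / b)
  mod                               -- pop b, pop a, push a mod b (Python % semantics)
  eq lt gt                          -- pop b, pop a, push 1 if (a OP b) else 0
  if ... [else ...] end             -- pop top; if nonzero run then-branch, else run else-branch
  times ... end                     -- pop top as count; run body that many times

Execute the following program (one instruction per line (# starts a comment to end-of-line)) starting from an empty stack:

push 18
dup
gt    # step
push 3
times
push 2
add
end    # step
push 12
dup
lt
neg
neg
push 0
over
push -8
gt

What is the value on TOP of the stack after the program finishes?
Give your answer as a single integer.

Answer: 1

Derivation:
After 'push 18': [18]
After 'dup': [18, 18]
After 'gt': [0]
After 'push 3': [0, 3]
After 'times': [0]
After 'push 2': [0, 2]
After 'add': [2]
After 'push 2': [2, 2]
After 'add': [4]
After 'push 2': [4, 2]
After 'add': [6]
After 'push 12': [6, 12]
After 'dup': [6, 12, 12]
After 'lt': [6, 0]
After 'neg': [6, 0]
After 'neg': [6, 0]
After 'push 0': [6, 0, 0]
After 'over': [6, 0, 0, 0]
After 'push -8': [6, 0, 0, 0, -8]
After 'gt': [6, 0, 0, 1]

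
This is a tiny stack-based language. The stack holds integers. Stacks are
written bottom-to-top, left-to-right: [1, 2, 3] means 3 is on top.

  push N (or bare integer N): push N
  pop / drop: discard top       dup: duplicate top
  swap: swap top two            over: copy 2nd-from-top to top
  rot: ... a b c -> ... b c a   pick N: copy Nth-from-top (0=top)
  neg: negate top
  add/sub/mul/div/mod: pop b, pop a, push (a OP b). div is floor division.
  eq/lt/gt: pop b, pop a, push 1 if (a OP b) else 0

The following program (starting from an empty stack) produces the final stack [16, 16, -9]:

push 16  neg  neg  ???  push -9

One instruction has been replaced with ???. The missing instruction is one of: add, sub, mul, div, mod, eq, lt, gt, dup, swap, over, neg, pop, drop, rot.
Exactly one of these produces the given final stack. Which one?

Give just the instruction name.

Stack before ???: [16]
Stack after ???:  [16, 16]
The instruction that transforms [16] -> [16, 16] is: dup

Answer: dup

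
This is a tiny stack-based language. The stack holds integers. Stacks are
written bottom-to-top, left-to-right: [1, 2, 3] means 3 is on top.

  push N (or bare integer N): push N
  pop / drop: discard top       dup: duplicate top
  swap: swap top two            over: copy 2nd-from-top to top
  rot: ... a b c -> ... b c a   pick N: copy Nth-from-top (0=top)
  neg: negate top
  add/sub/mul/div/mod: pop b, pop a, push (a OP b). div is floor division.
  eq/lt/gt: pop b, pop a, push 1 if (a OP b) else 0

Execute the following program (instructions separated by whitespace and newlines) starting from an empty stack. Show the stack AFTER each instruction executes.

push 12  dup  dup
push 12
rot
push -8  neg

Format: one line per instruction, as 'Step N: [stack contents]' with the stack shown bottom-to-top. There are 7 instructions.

Step 1: [12]
Step 2: [12, 12]
Step 3: [12, 12, 12]
Step 4: [12, 12, 12, 12]
Step 5: [12, 12, 12, 12]
Step 6: [12, 12, 12, 12, -8]
Step 7: [12, 12, 12, 12, 8]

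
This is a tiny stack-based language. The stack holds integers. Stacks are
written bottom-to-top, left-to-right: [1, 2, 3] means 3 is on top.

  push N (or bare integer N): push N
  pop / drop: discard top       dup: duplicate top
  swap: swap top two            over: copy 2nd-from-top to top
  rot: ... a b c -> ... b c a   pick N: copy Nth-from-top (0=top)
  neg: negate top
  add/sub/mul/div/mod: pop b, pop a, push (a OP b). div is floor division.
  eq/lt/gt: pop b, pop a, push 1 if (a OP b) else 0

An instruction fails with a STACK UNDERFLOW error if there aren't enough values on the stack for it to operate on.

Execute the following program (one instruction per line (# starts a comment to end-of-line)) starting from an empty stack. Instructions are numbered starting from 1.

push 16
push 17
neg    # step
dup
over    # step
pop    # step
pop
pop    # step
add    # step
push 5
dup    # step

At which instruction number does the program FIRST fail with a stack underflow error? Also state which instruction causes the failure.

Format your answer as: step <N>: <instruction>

Answer: step 9: add

Derivation:
Step 1 ('push 16'): stack = [16], depth = 1
Step 2 ('push 17'): stack = [16, 17], depth = 2
Step 3 ('neg'): stack = [16, -17], depth = 2
Step 4 ('dup'): stack = [16, -17, -17], depth = 3
Step 5 ('over'): stack = [16, -17, -17, -17], depth = 4
Step 6 ('pop'): stack = [16, -17, -17], depth = 3
Step 7 ('pop'): stack = [16, -17], depth = 2
Step 8 ('pop'): stack = [16], depth = 1
Step 9 ('add'): needs 2 value(s) but depth is 1 — STACK UNDERFLOW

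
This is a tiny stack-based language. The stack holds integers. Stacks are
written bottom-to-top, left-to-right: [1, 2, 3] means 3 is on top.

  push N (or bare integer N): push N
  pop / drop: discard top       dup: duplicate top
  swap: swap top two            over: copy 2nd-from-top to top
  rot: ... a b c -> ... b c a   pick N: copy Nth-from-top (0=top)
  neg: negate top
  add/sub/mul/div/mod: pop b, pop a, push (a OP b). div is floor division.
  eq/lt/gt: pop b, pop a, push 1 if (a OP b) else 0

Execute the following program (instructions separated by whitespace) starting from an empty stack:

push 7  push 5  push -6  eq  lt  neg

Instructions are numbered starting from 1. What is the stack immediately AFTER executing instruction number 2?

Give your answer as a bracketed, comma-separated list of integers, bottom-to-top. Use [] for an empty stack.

Step 1 ('push 7'): [7]
Step 2 ('push 5'): [7, 5]

Answer: [7, 5]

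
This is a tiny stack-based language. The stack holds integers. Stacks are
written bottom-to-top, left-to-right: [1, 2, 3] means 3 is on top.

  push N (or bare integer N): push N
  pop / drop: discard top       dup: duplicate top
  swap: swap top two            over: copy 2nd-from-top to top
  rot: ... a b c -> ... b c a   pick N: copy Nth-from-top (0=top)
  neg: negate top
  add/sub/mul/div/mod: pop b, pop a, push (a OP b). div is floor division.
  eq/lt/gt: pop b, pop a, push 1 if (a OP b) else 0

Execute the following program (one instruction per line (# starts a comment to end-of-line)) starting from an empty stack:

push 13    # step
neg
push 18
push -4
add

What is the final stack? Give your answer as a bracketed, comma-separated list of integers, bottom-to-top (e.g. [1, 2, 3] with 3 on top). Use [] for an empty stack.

Answer: [-13, 14]

Derivation:
After 'push 13': [13]
After 'neg': [-13]
After 'push 18': [-13, 18]
After 'push -4': [-13, 18, -4]
After 'add': [-13, 14]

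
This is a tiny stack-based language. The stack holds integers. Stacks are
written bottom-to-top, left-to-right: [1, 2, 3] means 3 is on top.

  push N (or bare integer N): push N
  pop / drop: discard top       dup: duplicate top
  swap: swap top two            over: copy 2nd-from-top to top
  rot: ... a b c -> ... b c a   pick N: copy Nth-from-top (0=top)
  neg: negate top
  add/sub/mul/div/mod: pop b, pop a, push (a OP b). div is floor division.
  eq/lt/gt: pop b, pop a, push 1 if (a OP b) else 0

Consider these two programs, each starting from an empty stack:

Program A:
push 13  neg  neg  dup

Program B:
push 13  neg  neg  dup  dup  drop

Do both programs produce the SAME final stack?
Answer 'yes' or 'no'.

Answer: yes

Derivation:
Program A trace:
  After 'push 13': [13]
  After 'neg': [-13]
  After 'neg': [13]
  After 'dup': [13, 13]
Program A final stack: [13, 13]

Program B trace:
  After 'push 13': [13]
  After 'neg': [-13]
  After 'neg': [13]
  After 'dup': [13, 13]
  After 'dup': [13, 13, 13]
  After 'drop': [13, 13]
Program B final stack: [13, 13]
Same: yes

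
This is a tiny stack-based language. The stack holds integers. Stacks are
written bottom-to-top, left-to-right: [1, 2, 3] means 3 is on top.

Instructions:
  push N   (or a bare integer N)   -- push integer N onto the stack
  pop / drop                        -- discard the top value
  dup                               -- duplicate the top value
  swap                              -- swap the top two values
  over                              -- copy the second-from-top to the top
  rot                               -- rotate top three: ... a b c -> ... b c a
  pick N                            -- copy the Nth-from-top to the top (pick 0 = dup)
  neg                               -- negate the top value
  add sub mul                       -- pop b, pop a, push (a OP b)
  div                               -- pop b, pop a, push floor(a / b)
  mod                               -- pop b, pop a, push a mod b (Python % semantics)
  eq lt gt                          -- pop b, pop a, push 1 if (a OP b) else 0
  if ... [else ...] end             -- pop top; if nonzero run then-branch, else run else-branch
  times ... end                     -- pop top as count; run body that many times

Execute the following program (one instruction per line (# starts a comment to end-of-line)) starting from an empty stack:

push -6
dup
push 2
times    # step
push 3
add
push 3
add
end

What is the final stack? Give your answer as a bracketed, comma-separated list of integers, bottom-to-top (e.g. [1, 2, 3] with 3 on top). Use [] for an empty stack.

Answer: [-6, 6]

Derivation:
After 'push -6': [-6]
After 'dup': [-6, -6]
After 'push 2': [-6, -6, 2]
After 'times': [-6, -6]
After 'push 3': [-6, -6, 3]
After 'add': [-6, -3]
After 'push 3': [-6, -3, 3]
After 'add': [-6, 0]
After 'push 3': [-6, 0, 3]
After 'add': [-6, 3]
After 'push 3': [-6, 3, 3]
After 'add': [-6, 6]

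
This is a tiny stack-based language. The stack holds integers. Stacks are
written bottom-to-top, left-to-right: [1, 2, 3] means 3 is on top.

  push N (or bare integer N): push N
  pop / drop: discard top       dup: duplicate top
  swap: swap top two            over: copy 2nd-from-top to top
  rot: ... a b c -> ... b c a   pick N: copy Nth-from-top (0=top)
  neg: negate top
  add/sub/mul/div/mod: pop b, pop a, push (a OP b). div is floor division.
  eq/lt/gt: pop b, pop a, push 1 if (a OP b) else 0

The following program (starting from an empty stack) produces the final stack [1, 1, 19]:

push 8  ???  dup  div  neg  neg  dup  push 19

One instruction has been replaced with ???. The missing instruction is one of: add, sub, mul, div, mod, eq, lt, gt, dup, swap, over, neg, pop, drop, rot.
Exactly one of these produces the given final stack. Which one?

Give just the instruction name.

Stack before ???: [8]
Stack after ???:  [-8]
The instruction that transforms [8] -> [-8] is: neg

Answer: neg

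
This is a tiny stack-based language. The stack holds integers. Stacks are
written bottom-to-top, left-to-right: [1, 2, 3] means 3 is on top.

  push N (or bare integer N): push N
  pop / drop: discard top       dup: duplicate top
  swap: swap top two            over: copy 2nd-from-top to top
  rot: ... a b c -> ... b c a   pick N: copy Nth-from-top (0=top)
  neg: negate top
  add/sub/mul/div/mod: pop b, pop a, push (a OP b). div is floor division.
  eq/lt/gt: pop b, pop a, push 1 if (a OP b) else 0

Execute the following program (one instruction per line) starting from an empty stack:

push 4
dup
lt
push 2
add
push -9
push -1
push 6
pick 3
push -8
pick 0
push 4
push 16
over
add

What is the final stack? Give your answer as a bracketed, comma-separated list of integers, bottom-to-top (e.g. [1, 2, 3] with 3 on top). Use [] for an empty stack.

After 'push 4': [4]
After 'dup': [4, 4]
After 'lt': [0]
After 'push 2': [0, 2]
After 'add': [2]
After 'push -9': [2, -9]
After 'push -1': [2, -9, -1]
After 'push 6': [2, -9, -1, 6]
After 'pick 3': [2, -9, -1, 6, 2]
After 'push -8': [2, -9, -1, 6, 2, -8]
After 'pick 0': [2, -9, -1, 6, 2, -8, -8]
After 'push 4': [2, -9, -1, 6, 2, -8, -8, 4]
After 'push 16': [2, -9, -1, 6, 2, -8, -8, 4, 16]
After 'over': [2, -9, -1, 6, 2, -8, -8, 4, 16, 4]
After 'add': [2, -9, -1, 6, 2, -8, -8, 4, 20]

Answer: [2, -9, -1, 6, 2, -8, -8, 4, 20]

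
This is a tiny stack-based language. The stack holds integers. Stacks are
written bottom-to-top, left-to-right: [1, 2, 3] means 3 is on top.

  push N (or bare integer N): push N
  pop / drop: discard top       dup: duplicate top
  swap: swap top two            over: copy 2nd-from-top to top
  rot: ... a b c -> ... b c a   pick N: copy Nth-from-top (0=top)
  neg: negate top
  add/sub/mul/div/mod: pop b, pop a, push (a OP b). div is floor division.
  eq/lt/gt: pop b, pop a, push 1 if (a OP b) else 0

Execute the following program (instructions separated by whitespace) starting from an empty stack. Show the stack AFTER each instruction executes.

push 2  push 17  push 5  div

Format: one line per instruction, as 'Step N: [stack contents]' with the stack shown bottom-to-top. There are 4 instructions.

Step 1: [2]
Step 2: [2, 17]
Step 3: [2, 17, 5]
Step 4: [2, 3]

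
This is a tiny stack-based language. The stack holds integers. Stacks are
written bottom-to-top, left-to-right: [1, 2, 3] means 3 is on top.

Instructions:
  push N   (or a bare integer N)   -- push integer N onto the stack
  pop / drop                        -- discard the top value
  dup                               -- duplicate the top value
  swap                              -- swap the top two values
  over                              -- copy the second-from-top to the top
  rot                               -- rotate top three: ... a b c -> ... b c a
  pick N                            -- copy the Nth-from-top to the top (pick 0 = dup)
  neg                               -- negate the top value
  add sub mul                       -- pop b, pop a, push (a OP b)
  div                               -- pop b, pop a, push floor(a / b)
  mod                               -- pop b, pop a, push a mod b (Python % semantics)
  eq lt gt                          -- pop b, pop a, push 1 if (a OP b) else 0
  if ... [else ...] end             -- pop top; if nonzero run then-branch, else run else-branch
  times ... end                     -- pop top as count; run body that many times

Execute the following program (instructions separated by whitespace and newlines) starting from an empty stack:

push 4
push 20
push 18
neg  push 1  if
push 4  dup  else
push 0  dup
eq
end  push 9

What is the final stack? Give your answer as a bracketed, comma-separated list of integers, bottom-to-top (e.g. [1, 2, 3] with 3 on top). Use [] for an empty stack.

Answer: [4, 20, -18, 4, 4, 9]

Derivation:
After 'push 4': [4]
After 'push 20': [4, 20]
After 'push 18': [4, 20, 18]
After 'neg': [4, 20, -18]
After 'push 1': [4, 20, -18, 1]
After 'if': [4, 20, -18]
After 'push 4': [4, 20, -18, 4]
After 'dup': [4, 20, -18, 4, 4]
After 'push 9': [4, 20, -18, 4, 4, 9]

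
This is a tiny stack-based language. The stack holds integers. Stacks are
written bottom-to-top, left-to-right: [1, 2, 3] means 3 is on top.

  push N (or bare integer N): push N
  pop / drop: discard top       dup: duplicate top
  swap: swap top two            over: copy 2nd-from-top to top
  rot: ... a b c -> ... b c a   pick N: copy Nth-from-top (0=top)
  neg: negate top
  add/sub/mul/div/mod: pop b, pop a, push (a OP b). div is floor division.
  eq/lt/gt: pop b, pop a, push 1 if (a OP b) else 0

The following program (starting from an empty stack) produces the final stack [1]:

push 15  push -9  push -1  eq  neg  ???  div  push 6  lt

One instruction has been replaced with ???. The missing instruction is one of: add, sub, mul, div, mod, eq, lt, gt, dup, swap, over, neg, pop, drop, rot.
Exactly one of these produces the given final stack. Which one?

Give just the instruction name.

Answer: swap

Derivation:
Stack before ???: [15, 0]
Stack after ???:  [0, 15]
The instruction that transforms [15, 0] -> [0, 15] is: swap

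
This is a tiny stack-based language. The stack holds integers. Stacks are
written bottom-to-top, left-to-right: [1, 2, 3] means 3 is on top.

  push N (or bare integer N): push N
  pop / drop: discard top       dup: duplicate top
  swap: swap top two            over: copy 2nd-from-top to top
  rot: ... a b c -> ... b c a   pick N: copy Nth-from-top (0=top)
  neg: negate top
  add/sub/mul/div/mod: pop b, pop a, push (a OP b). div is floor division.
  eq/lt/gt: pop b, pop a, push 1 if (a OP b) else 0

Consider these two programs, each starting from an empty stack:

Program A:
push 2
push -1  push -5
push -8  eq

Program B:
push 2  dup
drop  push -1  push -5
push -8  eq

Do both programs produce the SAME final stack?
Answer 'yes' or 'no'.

Program A trace:
  After 'push 2': [2]
  After 'push -1': [2, -1]
  After 'push -5': [2, -1, -5]
  After 'push -8': [2, -1, -5, -8]
  After 'eq': [2, -1, 0]
Program A final stack: [2, -1, 0]

Program B trace:
  After 'push 2': [2]
  After 'dup': [2, 2]
  After 'drop': [2]
  After 'push -1': [2, -1]
  After 'push -5': [2, -1, -5]
  After 'push -8': [2, -1, -5, -8]
  After 'eq': [2, -1, 0]
Program B final stack: [2, -1, 0]
Same: yes

Answer: yes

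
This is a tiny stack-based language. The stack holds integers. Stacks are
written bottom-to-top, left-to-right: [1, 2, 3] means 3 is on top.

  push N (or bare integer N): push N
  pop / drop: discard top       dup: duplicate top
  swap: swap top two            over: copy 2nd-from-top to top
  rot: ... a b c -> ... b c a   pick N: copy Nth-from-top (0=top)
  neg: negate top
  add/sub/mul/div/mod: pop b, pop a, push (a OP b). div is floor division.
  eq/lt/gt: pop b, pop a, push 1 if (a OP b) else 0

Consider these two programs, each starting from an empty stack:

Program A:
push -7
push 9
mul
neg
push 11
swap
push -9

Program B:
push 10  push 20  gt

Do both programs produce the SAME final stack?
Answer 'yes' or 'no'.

Program A trace:
  After 'push -7': [-7]
  After 'push 9': [-7, 9]
  After 'mul': [-63]
  After 'neg': [63]
  After 'push 11': [63, 11]
  After 'swap': [11, 63]
  After 'push -9': [11, 63, -9]
Program A final stack: [11, 63, -9]

Program B trace:
  After 'push 10': [10]
  After 'push 20': [10, 20]
  After 'gt': [0]
Program B final stack: [0]
Same: no

Answer: no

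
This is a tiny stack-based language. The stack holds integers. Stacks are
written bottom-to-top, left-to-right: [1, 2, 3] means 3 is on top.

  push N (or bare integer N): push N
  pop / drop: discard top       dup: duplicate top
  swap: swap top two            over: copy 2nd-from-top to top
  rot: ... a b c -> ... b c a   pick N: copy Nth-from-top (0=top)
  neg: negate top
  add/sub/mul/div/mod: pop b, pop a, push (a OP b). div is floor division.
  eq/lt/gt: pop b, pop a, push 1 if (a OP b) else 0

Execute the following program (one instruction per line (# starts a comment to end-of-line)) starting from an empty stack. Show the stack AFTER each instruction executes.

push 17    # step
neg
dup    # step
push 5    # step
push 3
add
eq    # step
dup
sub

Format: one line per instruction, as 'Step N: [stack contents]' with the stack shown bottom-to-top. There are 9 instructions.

Step 1: [17]
Step 2: [-17]
Step 3: [-17, -17]
Step 4: [-17, -17, 5]
Step 5: [-17, -17, 5, 3]
Step 6: [-17, -17, 8]
Step 7: [-17, 0]
Step 8: [-17, 0, 0]
Step 9: [-17, 0]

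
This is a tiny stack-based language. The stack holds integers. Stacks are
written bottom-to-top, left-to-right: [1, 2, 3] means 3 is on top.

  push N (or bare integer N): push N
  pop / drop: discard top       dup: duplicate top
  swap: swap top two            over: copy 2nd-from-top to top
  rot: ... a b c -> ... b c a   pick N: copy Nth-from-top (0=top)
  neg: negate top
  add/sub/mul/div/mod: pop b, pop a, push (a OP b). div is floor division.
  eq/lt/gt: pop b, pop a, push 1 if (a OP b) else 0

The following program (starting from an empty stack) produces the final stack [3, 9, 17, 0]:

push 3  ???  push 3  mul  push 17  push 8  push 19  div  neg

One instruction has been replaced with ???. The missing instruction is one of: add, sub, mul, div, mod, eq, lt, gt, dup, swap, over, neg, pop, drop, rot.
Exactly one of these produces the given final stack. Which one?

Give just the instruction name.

Answer: dup

Derivation:
Stack before ???: [3]
Stack after ???:  [3, 3]
The instruction that transforms [3] -> [3, 3] is: dup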